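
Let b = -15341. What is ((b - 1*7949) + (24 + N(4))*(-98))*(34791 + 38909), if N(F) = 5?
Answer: -1925928400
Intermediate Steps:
((b - 1*7949) + (24 + N(4))*(-98))*(34791 + 38909) = ((-15341 - 1*7949) + (24 + 5)*(-98))*(34791 + 38909) = ((-15341 - 7949) + 29*(-98))*73700 = (-23290 - 2842)*73700 = -26132*73700 = -1925928400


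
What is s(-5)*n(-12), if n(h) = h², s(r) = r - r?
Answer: 0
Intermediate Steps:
s(r) = 0
s(-5)*n(-12) = 0*(-12)² = 0*144 = 0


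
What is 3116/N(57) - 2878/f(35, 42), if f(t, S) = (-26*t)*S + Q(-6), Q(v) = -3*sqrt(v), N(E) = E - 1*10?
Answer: 759487394864/11442686223 - 1439*I*sqrt(6)/243461409 ≈ 66.373 - 1.4478e-5*I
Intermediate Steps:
N(E) = -10 + E (N(E) = E - 10 = -10 + E)
f(t, S) = -26*S*t - 3*I*sqrt(6) (f(t, S) = (-26*t)*S - 3*I*sqrt(6) = -26*S*t - 3*I*sqrt(6))
3116/N(57) - 2878/f(35, 42) = 3116/(-10 + 57) - 2878/(-26*42*35 - 3*I*sqrt(6)) = 3116/47 - 2878/(-38220 - 3*I*sqrt(6))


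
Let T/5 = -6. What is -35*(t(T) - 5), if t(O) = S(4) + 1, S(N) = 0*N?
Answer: 140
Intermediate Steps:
T = -30 (T = 5*(-6) = -30)
S(N) = 0
t(O) = 1 (t(O) = 0 + 1 = 1)
-35*(t(T) - 5) = -35*(1 - 5) = -35*(-4) = 140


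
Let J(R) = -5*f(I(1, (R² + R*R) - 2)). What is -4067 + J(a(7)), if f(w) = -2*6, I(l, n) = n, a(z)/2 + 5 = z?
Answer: -4007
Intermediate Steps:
a(z) = -10 + 2*z
f(w) = -12
J(R) = 60 (J(R) = -5*(-12) = 60)
-4067 + J(a(7)) = -4067 + 60 = -4007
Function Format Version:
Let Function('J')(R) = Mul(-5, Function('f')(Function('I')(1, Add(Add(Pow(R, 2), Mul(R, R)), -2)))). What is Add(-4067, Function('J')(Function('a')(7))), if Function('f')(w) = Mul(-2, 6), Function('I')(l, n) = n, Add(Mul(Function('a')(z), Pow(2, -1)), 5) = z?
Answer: -4007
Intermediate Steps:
Function('a')(z) = Add(-10, Mul(2, z))
Function('f')(w) = -12
Function('J')(R) = 60 (Function('J')(R) = Mul(-5, -12) = 60)
Add(-4067, Function('J')(Function('a')(7))) = Add(-4067, 60) = -4007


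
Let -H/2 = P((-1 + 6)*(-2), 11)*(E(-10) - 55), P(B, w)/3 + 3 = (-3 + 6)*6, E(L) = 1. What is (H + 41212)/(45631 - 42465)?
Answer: 23036/1583 ≈ 14.552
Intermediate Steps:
P(B, w) = 45 (P(B, w) = -9 + 3*((-3 + 6)*6) = -9 + 3*(3*6) = -9 + 3*18 = -9 + 54 = 45)
H = 4860 (H = -90*(1 - 55) = -90*(-54) = -2*(-2430) = 4860)
(H + 41212)/(45631 - 42465) = (4860 + 41212)/(45631 - 42465) = 46072/3166 = 46072*(1/3166) = 23036/1583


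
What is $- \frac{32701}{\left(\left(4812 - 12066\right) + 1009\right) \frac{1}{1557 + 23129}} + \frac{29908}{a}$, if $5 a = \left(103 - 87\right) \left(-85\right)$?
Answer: $\frac{54846774383}{424660} \approx 1.2915 \cdot 10^{5}$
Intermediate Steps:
$a = -272$ ($a = \frac{\left(103 - 87\right) \left(-85\right)}{5} = \frac{16 \left(-85\right)}{5} = \frac{1}{5} \left(-1360\right) = -272$)
$- \frac{32701}{\left(\left(4812 - 12066\right) + 1009\right) \frac{1}{1557 + 23129}} + \frac{29908}{a} = - \frac{32701}{\left(\left(4812 - 12066\right) + 1009\right) \frac{1}{1557 + 23129}} + \frac{29908}{-272} = - \frac{32701}{\left(-7254 + 1009\right) \frac{1}{24686}} + 29908 \left(- \frac{1}{272}\right) = - \frac{32701}{\left(-6245\right) \frac{1}{24686}} - \frac{7477}{68} = - \frac{32701}{- \frac{6245}{24686}} - \frac{7477}{68} = \left(-32701\right) \left(- \frac{24686}{6245}\right) - \frac{7477}{68} = \frac{807256886}{6245} - \frac{7477}{68} = \frac{54846774383}{424660}$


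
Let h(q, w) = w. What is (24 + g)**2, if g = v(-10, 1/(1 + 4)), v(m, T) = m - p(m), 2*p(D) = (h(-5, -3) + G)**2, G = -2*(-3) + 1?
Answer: 36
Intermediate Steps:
G = 7 (G = 6 + 1 = 7)
p(D) = 8 (p(D) = (-3 + 7)**2/2 = (1/2)*4**2 = (1/2)*16 = 8)
v(m, T) = -8 + m (v(m, T) = m - 1*8 = m - 8 = -8 + m)
g = -18 (g = -8 - 10 = -18)
(24 + g)**2 = (24 - 18)**2 = 6**2 = 36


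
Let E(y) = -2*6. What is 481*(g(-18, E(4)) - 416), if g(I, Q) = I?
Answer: -208754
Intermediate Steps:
E(y) = -12
481*(g(-18, E(4)) - 416) = 481*(-18 - 416) = 481*(-434) = -208754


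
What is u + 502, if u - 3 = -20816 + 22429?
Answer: 2118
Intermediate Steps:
u = 1616 (u = 3 + (-20816 + 22429) = 3 + 1613 = 1616)
u + 502 = 1616 + 502 = 2118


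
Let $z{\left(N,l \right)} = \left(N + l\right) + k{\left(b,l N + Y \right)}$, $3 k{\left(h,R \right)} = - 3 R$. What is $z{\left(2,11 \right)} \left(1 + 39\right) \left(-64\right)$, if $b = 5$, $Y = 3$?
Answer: $30720$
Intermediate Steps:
$k{\left(h,R \right)} = - R$ ($k{\left(h,R \right)} = \frac{\left(-3\right) R}{3} = - R$)
$z{\left(N,l \right)} = -3 + N + l - N l$ ($z{\left(N,l \right)} = \left(N + l\right) - \left(l N + 3\right) = \left(N + l\right) - \left(N l + 3\right) = \left(N + l\right) - \left(3 + N l\right) = -3 + N + l - N l$)
$z{\left(2,11 \right)} \left(1 + 39\right) \left(-64\right) = \left(-3 + 2 + 11 - 2 \cdot 11\right) \left(1 + 39\right) \left(-64\right) = \left(-3 + 2 + 11 - 22\right) 40 \left(-64\right) = \left(-12\right) 40 \left(-64\right) = \left(-480\right) \left(-64\right) = 30720$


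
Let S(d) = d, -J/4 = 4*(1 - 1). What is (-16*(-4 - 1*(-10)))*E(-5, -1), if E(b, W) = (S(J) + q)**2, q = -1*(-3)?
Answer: -864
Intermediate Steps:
J = 0 (J = -16*(1 - 1) = -16*0 = -4*0 = 0)
q = 3
E(b, W) = 9 (E(b, W) = (0 + 3)**2 = 3**2 = 9)
(-16*(-4 - 1*(-10)))*E(-5, -1) = -16*(-4 - 1*(-10))*9 = -16*(-4 + 10)*9 = -16*6*9 = -96*9 = -864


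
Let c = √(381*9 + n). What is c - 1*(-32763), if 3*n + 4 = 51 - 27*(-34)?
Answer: 32763 + 2*√8439/3 ≈ 32824.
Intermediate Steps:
n = 965/3 (n = -4/3 + (51 - 27*(-34))/3 = -4/3 + (51 + 918)/3 = -4/3 + (⅓)*969 = -4/3 + 323 = 965/3 ≈ 321.67)
c = 2*√8439/3 (c = √(381*9 + 965/3) = √(3429 + 965/3) = √(11252/3) = 2*√8439/3 ≈ 61.243)
c - 1*(-32763) = 2*√8439/3 - 1*(-32763) = 2*√8439/3 + 32763 = 32763 + 2*√8439/3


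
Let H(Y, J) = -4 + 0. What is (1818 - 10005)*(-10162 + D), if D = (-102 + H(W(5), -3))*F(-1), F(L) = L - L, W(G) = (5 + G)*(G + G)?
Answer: 83196294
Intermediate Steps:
W(G) = 2*G*(5 + G) (W(G) = (5 + G)*(2*G) = 2*G*(5 + G))
H(Y, J) = -4
F(L) = 0
D = 0 (D = (-102 - 4)*0 = -106*0 = 0)
(1818 - 10005)*(-10162 + D) = (1818 - 10005)*(-10162 + 0) = -8187*(-10162) = 83196294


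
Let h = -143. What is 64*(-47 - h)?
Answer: 6144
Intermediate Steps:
64*(-47 - h) = 64*(-47 - 1*(-143)) = 64*(-47 + 143) = 64*96 = 6144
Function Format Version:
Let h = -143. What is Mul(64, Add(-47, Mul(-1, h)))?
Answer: 6144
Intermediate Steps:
Mul(64, Add(-47, Mul(-1, h))) = Mul(64, Add(-47, Mul(-1, -143))) = Mul(64, Add(-47, 143)) = Mul(64, 96) = 6144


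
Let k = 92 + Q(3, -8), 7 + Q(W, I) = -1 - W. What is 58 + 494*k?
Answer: 40072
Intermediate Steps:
Q(W, I) = -8 - W (Q(W, I) = -7 + (-1 - W) = -8 - W)
k = 81 (k = 92 + (-8 - 1*3) = 92 + (-8 - 3) = 92 - 11 = 81)
58 + 494*k = 58 + 494*81 = 58 + 40014 = 40072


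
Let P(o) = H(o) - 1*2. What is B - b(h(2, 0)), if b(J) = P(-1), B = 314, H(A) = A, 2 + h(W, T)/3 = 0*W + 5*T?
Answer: 317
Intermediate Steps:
h(W, T) = -6 + 15*T (h(W, T) = -6 + 3*(0*W + 5*T) = -6 + 3*(0 + 5*T) = -6 + 3*(5*T) = -6 + 15*T)
P(o) = -2 + o (P(o) = o - 1*2 = o - 2 = -2 + o)
b(J) = -3 (b(J) = -2 - 1 = -3)
B - b(h(2, 0)) = 314 - 1*(-3) = 314 + 3 = 317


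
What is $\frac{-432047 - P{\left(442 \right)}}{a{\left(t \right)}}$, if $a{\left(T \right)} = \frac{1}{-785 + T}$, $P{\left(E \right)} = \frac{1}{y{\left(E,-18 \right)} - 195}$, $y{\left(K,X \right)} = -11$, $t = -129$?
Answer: $\frac{40673768217}{103} \approx 3.9489 \cdot 10^{8}$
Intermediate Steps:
$P{\left(E \right)} = - \frac{1}{206}$ ($P{\left(E \right)} = \frac{1}{-11 - 195} = \frac{1}{-206} = - \frac{1}{206}$)
$\frac{-432047 - P{\left(442 \right)}}{a{\left(t \right)}} = \frac{-432047 - - \frac{1}{206}}{\frac{1}{-785 - 129}} = \frac{-432047 + \frac{1}{206}}{\frac{1}{-914}} = - \frac{89001681}{206 \left(- \frac{1}{914}\right)} = \left(- \frac{89001681}{206}\right) \left(-914\right) = \frac{40673768217}{103}$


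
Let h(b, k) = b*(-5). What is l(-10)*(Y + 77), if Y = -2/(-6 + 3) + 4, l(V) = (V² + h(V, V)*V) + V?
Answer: -100450/3 ≈ -33483.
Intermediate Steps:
h(b, k) = -5*b
l(V) = V - 4*V² (l(V) = (V² + (-5*V)*V) + V = (V² - 5*V²) + V = -4*V² + V = V - 4*V²)
Y = 14/3 (Y = -2/(-3) + 4 = -⅓*(-2) + 4 = ⅔ + 4 = 14/3 ≈ 4.6667)
l(-10)*(Y + 77) = (-10*(1 - 4*(-10)))*(14/3 + 77) = -10*(1 + 40)*(245/3) = -10*41*(245/3) = -410*245/3 = -100450/3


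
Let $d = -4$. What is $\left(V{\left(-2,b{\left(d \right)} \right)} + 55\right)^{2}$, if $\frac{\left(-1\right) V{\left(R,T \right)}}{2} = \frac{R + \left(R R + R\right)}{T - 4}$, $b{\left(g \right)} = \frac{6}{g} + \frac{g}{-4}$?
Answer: $3025$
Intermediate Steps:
$b{\left(g \right)} = \frac{6}{g} - \frac{g}{4}$ ($b{\left(g \right)} = \frac{6}{g} + g \left(- \frac{1}{4}\right) = \frac{6}{g} - \frac{g}{4}$)
$V{\left(R,T \right)} = - \frac{2 \left(R^{2} + 2 R\right)}{-4 + T}$ ($V{\left(R,T \right)} = - 2 \frac{R + \left(R R + R\right)}{T - 4} = - 2 \frac{R + \left(R^{2} + R\right)}{-4 + T} = - 2 \frac{R + \left(R + R^{2}\right)}{-4 + T} = - 2 \frac{R^{2} + 2 R}{-4 + T} = - \frac{2 \left(R^{2} + 2 R\right)}{-4 + T}$)
$\left(V{\left(-2,b{\left(d \right)} \right)} + 55\right)^{2} = \left(\left(-2\right) \left(-2\right) \frac{1}{-4 + \left(\frac{6}{-4} - -1\right)} \left(2 - 2\right) + 55\right)^{2} = \left(\left(-2\right) \left(-2\right) \frac{1}{-4 + \left(6 \left(- \frac{1}{4}\right) + 1\right)} 0 + 55\right)^{2} = \left(\left(-2\right) \left(-2\right) \frac{1}{-4 + \left(- \frac{3}{2} + 1\right)} 0 + 55\right)^{2} = \left(\left(-2\right) \left(-2\right) \frac{1}{-4 - \frac{1}{2}} \cdot 0 + 55\right)^{2} = \left(\left(-2\right) \left(-2\right) \frac{1}{- \frac{9}{2}} \cdot 0 + 55\right)^{2} = \left(\left(-2\right) \left(-2\right) \left(- \frac{2}{9}\right) 0 + 55\right)^{2} = \left(0 + 55\right)^{2} = 55^{2} = 3025$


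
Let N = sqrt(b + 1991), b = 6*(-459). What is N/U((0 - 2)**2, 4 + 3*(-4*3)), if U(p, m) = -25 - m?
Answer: I*sqrt(763)/7 ≈ 3.9461*I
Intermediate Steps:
b = -2754
N = I*sqrt(763) (N = sqrt(-2754 + 1991) = sqrt(-763) = I*sqrt(763) ≈ 27.622*I)
N/U((0 - 2)**2, 4 + 3*(-4*3)) = (I*sqrt(763))/(-25 - (4 + 3*(-4*3))) = (I*sqrt(763))/(-25 - (4 + 3*(-12))) = (I*sqrt(763))/(-25 - (4 - 36)) = (I*sqrt(763))/(-25 - 1*(-32)) = (I*sqrt(763))/(-25 + 32) = (I*sqrt(763))/7 = (I*sqrt(763))*(1/7) = I*sqrt(763)/7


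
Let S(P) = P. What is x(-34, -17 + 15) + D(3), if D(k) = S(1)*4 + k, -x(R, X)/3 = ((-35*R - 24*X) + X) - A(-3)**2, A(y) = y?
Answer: -3674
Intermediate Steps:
x(R, X) = 27 + 69*X + 105*R (x(R, X) = -3*(((-35*R - 24*X) + X) - 1*(-3)**2) = -3*((-35*R - 23*X) - 1*9) = -3*((-35*R - 23*X) - 9) = -3*(-9 - 35*R - 23*X) = 27 + 69*X + 105*R)
D(k) = 4 + k (D(k) = 1*4 + k = 4 + k)
x(-34, -17 + 15) + D(3) = (27 + 69*(-17 + 15) + 105*(-34)) + (4 + 3) = (27 + 69*(-2) - 3570) + 7 = (27 - 138 - 3570) + 7 = -3681 + 7 = -3674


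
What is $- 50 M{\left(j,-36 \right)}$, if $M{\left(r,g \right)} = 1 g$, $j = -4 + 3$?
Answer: $1800$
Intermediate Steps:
$j = -1$
$M{\left(r,g \right)} = g$
$- 50 M{\left(j,-36 \right)} = \left(-50\right) \left(-36\right) = 1800$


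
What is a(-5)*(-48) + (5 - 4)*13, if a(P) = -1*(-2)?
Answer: -83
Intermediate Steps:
a(P) = 2
a(-5)*(-48) + (5 - 4)*13 = 2*(-48) + (5 - 4)*13 = -96 + 1*13 = -96 + 13 = -83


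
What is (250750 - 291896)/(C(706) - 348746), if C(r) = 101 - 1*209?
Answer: 20573/174427 ≈ 0.11795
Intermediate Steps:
C(r) = -108 (C(r) = 101 - 209 = -108)
(250750 - 291896)/(C(706) - 348746) = (250750 - 291896)/(-108 - 348746) = -41146/(-348854) = -41146*(-1/348854) = 20573/174427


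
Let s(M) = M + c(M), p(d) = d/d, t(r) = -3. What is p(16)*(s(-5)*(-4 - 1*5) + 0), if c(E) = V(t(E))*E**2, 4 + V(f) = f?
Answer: 1620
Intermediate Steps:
V(f) = -4 + f
p(d) = 1
c(E) = -7*E**2 (c(E) = (-4 - 3)*E**2 = -7*E**2)
s(M) = M - 7*M**2
p(16)*(s(-5)*(-4 - 1*5) + 0) = 1*((-5*(1 - 7*(-5)))*(-4 - 1*5) + 0) = 1*((-5*(1 + 35))*(-4 - 5) + 0) = 1*(-5*36*(-9) + 0) = 1*(-180*(-9) + 0) = 1*(1620 + 0) = 1*1620 = 1620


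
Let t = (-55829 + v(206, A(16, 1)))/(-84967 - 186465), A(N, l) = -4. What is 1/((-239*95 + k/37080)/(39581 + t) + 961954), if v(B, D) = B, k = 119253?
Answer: 16598870675175/15967340521191803429 ≈ 1.0396e-6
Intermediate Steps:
t = 55623/271432 (t = (-55829 + 206)/(-84967 - 186465) = -55623/(-271432) = -55623*(-1/271432) = 55623/271432 ≈ 0.20492)
1/((-239*95 + k/37080)/(39581 + t) + 961954) = 1/((-239*95 + 119253/37080)/(39581 + 55623/271432) + 961954) = 1/((-22705 + 119253*(1/37080))/(10743605615/271432) + 961954) = 1/((-22705 + 39751/12360)*(271432/10743605615) + 961954) = 1/(-280594049/12360*271432/10743605615 + 961954) = 1/(-9520275488521/16598870675175 + 961954) = 1/(15967340521191803429/16598870675175) = 16598870675175/15967340521191803429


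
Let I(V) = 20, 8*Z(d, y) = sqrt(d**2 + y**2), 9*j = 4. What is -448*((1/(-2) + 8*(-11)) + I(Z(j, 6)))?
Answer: 30688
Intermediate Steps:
j = 4/9 (j = (1/9)*4 = 4/9 ≈ 0.44444)
Z(d, y) = sqrt(d**2 + y**2)/8
-448*((1/(-2) + 8*(-11)) + I(Z(j, 6))) = -448*((1/(-2) + 8*(-11)) + 20) = -448*((-1/2 - 88) + 20) = -448*(-177/2 + 20) = -448*(-137/2) = 30688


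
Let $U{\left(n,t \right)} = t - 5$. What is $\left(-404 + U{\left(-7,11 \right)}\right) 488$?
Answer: $-194224$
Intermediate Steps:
$U{\left(n,t \right)} = -5 + t$ ($U{\left(n,t \right)} = t - 5 = -5 + t$)
$\left(-404 + U{\left(-7,11 \right)}\right) 488 = \left(-404 + \left(-5 + 11\right)\right) 488 = \left(-404 + 6\right) 488 = \left(-398\right) 488 = -194224$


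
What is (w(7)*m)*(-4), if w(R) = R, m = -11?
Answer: 308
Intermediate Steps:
(w(7)*m)*(-4) = (7*(-11))*(-4) = -77*(-4) = 308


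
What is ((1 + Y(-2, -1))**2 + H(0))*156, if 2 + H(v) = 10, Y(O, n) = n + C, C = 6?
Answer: 6864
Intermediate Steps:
Y(O, n) = 6 + n (Y(O, n) = n + 6 = 6 + n)
H(v) = 8 (H(v) = -2 + 10 = 8)
((1 + Y(-2, -1))**2 + H(0))*156 = ((1 + (6 - 1))**2 + 8)*156 = ((1 + 5)**2 + 8)*156 = (6**2 + 8)*156 = (36 + 8)*156 = 44*156 = 6864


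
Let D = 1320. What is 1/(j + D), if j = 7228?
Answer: 1/8548 ≈ 0.00011699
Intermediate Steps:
1/(j + D) = 1/(7228 + 1320) = 1/8548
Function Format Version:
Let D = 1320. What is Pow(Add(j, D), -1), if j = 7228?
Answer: Rational(1, 8548) ≈ 0.00011699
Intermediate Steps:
Pow(Add(j, D), -1) = Pow(Add(7228, 1320), -1) = Pow(8548, -1) = Rational(1, 8548)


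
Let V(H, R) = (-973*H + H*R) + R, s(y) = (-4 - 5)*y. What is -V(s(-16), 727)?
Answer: 34697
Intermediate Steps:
s(y) = -9*y
V(H, R) = R - 973*H + H*R
-V(s(-16), 727) = -(727 - (-8757)*(-16) - 9*(-16)*727) = -(727 - 973*144 + 144*727) = -(727 - 140112 + 104688) = -1*(-34697) = 34697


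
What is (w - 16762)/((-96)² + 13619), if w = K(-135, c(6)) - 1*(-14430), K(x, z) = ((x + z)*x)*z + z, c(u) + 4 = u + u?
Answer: 134836/22835 ≈ 5.9048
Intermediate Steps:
c(u) = -4 + 2*u (c(u) = -4 + (u + u) = -4 + 2*u)
K(x, z) = z + x*z*(x + z) (K(x, z) = (x*(x + z))*z + z = x*z*(x + z) + z = z + x*z*(x + z))
w = 151598 (w = (-4 + 2*6)*(1 + (-135)² - 135*(-4 + 2*6)) - 1*(-14430) = (-4 + 12)*(1 + 18225 - 135*(-4 + 12)) + 14430 = 8*(1 + 18225 - 135*8) + 14430 = 8*(1 + 18225 - 1080) + 14430 = 8*17146 + 14430 = 137168 + 14430 = 151598)
(w - 16762)/((-96)² + 13619) = (151598 - 16762)/((-96)² + 13619) = 134836/(9216 + 13619) = 134836/22835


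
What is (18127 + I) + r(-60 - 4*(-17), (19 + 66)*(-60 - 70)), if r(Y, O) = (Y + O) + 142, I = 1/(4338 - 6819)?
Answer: 17930186/2481 ≈ 7227.0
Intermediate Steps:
I = -1/2481 (I = 1/(-2481) = -1/2481 ≈ -0.00040306)
r(Y, O) = 142 + O + Y (r(Y, O) = (O + Y) + 142 = 142 + O + Y)
(18127 + I) + r(-60 - 4*(-17), (19 + 66)*(-60 - 70)) = (18127 - 1/2481) + (142 + (19 + 66)*(-60 - 70) + (-60 - 4*(-17))) = 44973086/2481 + (142 + 85*(-130) + (-60 - 1*(-68))) = 44973086/2481 + (142 - 11050 + (-60 + 68)) = 44973086/2481 + (142 - 11050 + 8) = 44973086/2481 - 10900 = 17930186/2481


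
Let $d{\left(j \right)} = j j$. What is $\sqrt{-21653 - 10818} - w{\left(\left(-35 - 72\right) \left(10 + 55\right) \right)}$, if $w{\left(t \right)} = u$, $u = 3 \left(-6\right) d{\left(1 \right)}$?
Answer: $18 + i \sqrt{32471} \approx 18.0 + 180.2 i$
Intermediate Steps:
$d{\left(j \right)} = j^{2}$
$u = -18$ ($u = 3 \left(-6\right) 1^{2} = \left(-18\right) 1 = -18$)
$w{\left(t \right)} = -18$
$\sqrt{-21653 - 10818} - w{\left(\left(-35 - 72\right) \left(10 + 55\right) \right)} = \sqrt{-21653 - 10818} - -18 = \sqrt{-32471} + 18 = i \sqrt{32471} + 18 = 18 + i \sqrt{32471}$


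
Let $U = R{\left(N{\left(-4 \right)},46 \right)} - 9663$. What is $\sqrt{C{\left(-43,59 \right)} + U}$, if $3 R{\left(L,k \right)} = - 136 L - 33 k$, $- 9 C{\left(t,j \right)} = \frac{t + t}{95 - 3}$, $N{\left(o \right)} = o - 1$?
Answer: $\frac{i \sqrt{189339818}}{138} \approx 99.711 i$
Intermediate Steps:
$N{\left(o \right)} = -1 + o$ ($N{\left(o \right)} = o - 1 = -1 + o$)
$C{\left(t,j \right)} = - \frac{t}{414}$ ($C{\left(t,j \right)} = - \frac{\left(t + t\right) \frac{1}{95 - 3}}{9} = - \frac{2 t \frac{1}{92}}{9} = - \frac{\frac{1}{46} t}{9} = - \frac{t}{414}$)
$R{\left(L,k \right)} = - 11 k - \frac{136 L}{3}$ ($R{\left(L,k \right)} = \frac{- 136 L - 33 k}{3} = - 11 k - \frac{136 L}{3}$)
$U = - \frac{29827}{3}$ ($U = \left(\left(-11\right) 46 - \frac{136 \left(-1 - 4\right)}{3}\right) - 9663 = \left(-506 - - \frac{680}{3}\right) - 9663 = \left(-506 + \frac{680}{3}\right) - 9663 = - \frac{838}{3} - 9663 = - \frac{29827}{3} \approx -9942.3$)
$\sqrt{C{\left(-43,59 \right)} + U} = \sqrt{\left(- \frac{1}{414}\right) \left(-43\right) - \frac{29827}{3}} = \sqrt{\frac{43}{414} - \frac{29827}{3}} = \sqrt{- \frac{4116083}{414}} = \frac{i \sqrt{189339818}}{138}$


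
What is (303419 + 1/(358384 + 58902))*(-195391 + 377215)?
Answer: 11510595675911520/208643 ≈ 5.5169e+10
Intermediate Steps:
(303419 + 1/(358384 + 58902))*(-195391 + 377215) = (303419 + 1/417286)*181824 = (126612500835/417286)*181824 = 11510595675911520/208643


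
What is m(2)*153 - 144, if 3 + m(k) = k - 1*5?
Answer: -1062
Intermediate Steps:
m(k) = -8 + k (m(k) = -3 + (k - 1*5) = -3 + (k - 5) = -3 + (-5 + k) = -8 + k)
m(2)*153 - 144 = (-8 + 2)*153 - 144 = -6*153 - 144 = -918 - 144 = -1062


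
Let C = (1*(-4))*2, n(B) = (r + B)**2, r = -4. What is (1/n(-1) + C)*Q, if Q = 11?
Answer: -2189/25 ≈ -87.560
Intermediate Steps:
n(B) = (-4 + B)**2
C = -8 (C = -4*2 = -8)
(1/n(-1) + C)*Q = (1/((-4 - 1)**2) - 8)*11 = (1/((-5)**2) - 8)*11 = (1/25 - 8)*11 = -199/25*11 = -2189/25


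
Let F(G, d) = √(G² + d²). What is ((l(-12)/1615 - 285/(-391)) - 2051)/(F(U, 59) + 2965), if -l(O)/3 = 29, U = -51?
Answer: -45162477353/65264827347 + 76159321*√6082/326324136735 ≈ -0.67379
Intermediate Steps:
l(O) = -87 (l(O) = -3*29 = -87)
((l(-12)/1615 - 285/(-391)) - 2051)/(F(U, 59) + 2965) = ((-87/1615 - 285/(-391)) - 2051)/(√((-51)² + 59²) + 2965) = ((-87*1/1615 - 285*(-1/391)) - 2051)/(√(2601 + 3481) + 2965) = ((-87/1615 + 285/391) - 2051)/(√6082 + 2965) = (25074/37145 - 2051)/(2965 + √6082) = -76159321/(37145*(2965 + √6082))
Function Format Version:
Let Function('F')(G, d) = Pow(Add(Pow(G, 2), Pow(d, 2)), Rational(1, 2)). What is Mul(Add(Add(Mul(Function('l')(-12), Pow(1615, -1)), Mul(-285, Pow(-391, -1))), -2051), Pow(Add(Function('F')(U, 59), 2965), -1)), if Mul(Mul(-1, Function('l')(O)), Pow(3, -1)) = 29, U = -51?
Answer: Add(Rational(-45162477353, 65264827347), Mul(Rational(76159321, 326324136735), Pow(6082, Rational(1, 2)))) ≈ -0.67379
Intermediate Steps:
Function('l')(O) = -87 (Function('l')(O) = Mul(-3, 29) = -87)
Mul(Add(Add(Mul(Function('l')(-12), Pow(1615, -1)), Mul(-285, Pow(-391, -1))), -2051), Pow(Add(Function('F')(U, 59), 2965), -1)) = Mul(Add(Add(Mul(-87, Pow(1615, -1)), Mul(-285, Pow(-391, -1))), -2051), Pow(Add(Pow(Add(Pow(-51, 2), Pow(59, 2)), Rational(1, 2)), 2965), -1)) = Mul(Add(Add(Mul(-87, Rational(1, 1615)), Mul(-285, Rational(-1, 391))), -2051), Pow(Add(Pow(Add(2601, 3481), Rational(1, 2)), 2965), -1)) = Mul(Add(Add(Rational(-87, 1615), Rational(285, 391)), -2051), Pow(Add(Pow(6082, Rational(1, 2)), 2965), -1)) = Mul(Add(Rational(25074, 37145), -2051), Pow(Add(2965, Pow(6082, Rational(1, 2))), -1)) = Mul(Rational(-76159321, 37145), Pow(Add(2965, Pow(6082, Rational(1, 2))), -1))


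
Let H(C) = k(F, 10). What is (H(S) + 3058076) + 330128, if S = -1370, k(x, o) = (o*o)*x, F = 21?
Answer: 3390304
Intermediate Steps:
k(x, o) = x*o² (k(x, o) = o²*x = x*o²)
H(C) = 2100 (H(C) = 21*10² = 21*100 = 2100)
(H(S) + 3058076) + 330128 = (2100 + 3058076) + 330128 = 3060176 + 330128 = 3390304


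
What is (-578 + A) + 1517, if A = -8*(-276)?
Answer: 3147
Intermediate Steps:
A = 2208
(-578 + A) + 1517 = (-578 + 2208) + 1517 = 1630 + 1517 = 3147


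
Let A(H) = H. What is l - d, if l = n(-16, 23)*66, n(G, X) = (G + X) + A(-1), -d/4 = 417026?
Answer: 1668500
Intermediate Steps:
d = -1668104 (d = -4*417026 = -1668104)
n(G, X) = -1 + G + X (n(G, X) = (G + X) - 1 = -1 + G + X)
l = 396 (l = (-1 - 16 + 23)*66 = 6*66 = 396)
l - d = 396 - 1*(-1668104) = 396 + 1668104 = 1668500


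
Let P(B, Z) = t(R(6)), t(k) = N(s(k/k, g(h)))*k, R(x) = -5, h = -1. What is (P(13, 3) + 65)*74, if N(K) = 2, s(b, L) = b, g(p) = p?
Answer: 4070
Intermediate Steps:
t(k) = 2*k
P(B, Z) = -10 (P(B, Z) = 2*(-5) = -10)
(P(13, 3) + 65)*74 = (-10 + 65)*74 = 55*74 = 4070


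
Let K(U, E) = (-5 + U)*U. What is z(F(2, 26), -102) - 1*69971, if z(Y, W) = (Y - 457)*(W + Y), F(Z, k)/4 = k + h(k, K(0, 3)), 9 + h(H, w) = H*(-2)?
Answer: 74503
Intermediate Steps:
K(U, E) = U*(-5 + U)
h(H, w) = -9 - 2*H (h(H, w) = -9 + H*(-2) = -9 - 2*H)
F(Z, k) = -36 - 4*k (F(Z, k) = 4*(k + (-9 - 2*k)) = 4*(-9 - k) = -36 - 4*k)
z(Y, W) = (-457 + Y)*(W + Y)
z(F(2, 26), -102) - 1*69971 = ((-36 - 4*26)² - 457*(-102) - 457*(-36 - 4*26) - 102*(-36 - 4*26)) - 1*69971 = ((-36 - 104)² + 46614 - 457*(-36 - 104) - 102*(-36 - 104)) - 69971 = ((-140)² + 46614 - 457*(-140) - 102*(-140)) - 69971 = (19600 + 46614 + 63980 + 14280) - 69971 = 144474 - 69971 = 74503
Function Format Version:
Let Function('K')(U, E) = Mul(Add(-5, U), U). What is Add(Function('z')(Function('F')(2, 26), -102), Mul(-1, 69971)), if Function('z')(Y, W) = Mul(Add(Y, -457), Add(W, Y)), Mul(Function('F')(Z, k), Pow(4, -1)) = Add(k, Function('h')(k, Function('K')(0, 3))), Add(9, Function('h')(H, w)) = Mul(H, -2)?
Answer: 74503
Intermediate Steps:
Function('K')(U, E) = Mul(U, Add(-5, U))
Function('h')(H, w) = Add(-9, Mul(-2, H)) (Function('h')(H, w) = Add(-9, Mul(H, -2)) = Add(-9, Mul(-2, H)))
Function('F')(Z, k) = Add(-36, Mul(-4, k)) (Function('F')(Z, k) = Mul(4, Add(k, Add(-9, Mul(-2, k)))) = Mul(4, Add(-9, Mul(-1, k))) = Add(-36, Mul(-4, k)))
Function('z')(Y, W) = Mul(Add(-457, Y), Add(W, Y))
Add(Function('z')(Function('F')(2, 26), -102), Mul(-1, 69971)) = Add(Add(Pow(Add(-36, Mul(-4, 26)), 2), Mul(-457, -102), Mul(-457, Add(-36, Mul(-4, 26))), Mul(-102, Add(-36, Mul(-4, 26)))), Mul(-1, 69971)) = Add(Add(Pow(Add(-36, -104), 2), 46614, Mul(-457, Add(-36, -104)), Mul(-102, Add(-36, -104))), -69971) = Add(Add(Pow(-140, 2), 46614, Mul(-457, -140), Mul(-102, -140)), -69971) = Add(Add(19600, 46614, 63980, 14280), -69971) = Add(144474, -69971) = 74503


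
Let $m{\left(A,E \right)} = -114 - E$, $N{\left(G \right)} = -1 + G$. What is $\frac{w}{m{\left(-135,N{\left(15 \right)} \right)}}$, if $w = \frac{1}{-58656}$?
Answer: $\frac{1}{7507968} \approx 1.3319 \cdot 10^{-7}$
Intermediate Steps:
$w = - \frac{1}{58656} \approx -1.7049 \cdot 10^{-5}$
$\frac{w}{m{\left(-135,N{\left(15 \right)} \right)}} = - \frac{1}{58656 \left(-114 - \left(-1 + 15\right)\right)} = - \frac{1}{58656 \left(-114 - 14\right)} = - \frac{1}{58656 \left(-128\right)} = \left(- \frac{1}{58656}\right) \left(- \frac{1}{128}\right) = \frac{1}{7507968}$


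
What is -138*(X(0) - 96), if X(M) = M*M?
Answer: 13248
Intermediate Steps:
X(M) = M²
-138*(X(0) - 96) = -138*(0² - 96) = -138*(0 - 96) = -138*(-96) = 13248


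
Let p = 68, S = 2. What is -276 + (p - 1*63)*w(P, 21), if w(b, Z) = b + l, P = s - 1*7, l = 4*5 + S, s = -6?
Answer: -231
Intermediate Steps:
l = 22 (l = 4*5 + 2 = 20 + 2 = 22)
P = -13 (P = -6 - 1*7 = -6 - 7 = -13)
w(b, Z) = 22 + b (w(b, Z) = b + 22 = 22 + b)
-276 + (p - 1*63)*w(P, 21) = -276 + (68 - 1*63)*(22 - 13) = -276 + (68 - 63)*9 = -276 + 5*9 = -276 + 45 = -231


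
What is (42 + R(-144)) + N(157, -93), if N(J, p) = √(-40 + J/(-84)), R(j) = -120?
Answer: -78 + I*√73857/42 ≈ -78.0 + 6.4706*I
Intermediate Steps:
N(J, p) = √(-40 - J/84) (N(J, p) = √(-40 + J*(-1/84)) = √(-40 - J/84))
(42 + R(-144)) + N(157, -93) = (42 - 120) + √(-70560 - 21*157)/42 = -78 + √(-70560 - 3297)/42 = -78 + √(-73857)/42 = -78 + (I*√73857)/42 = -78 + I*√73857/42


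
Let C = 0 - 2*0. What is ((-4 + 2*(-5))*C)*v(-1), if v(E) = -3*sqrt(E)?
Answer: 0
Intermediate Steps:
C = 0 (C = 0 + 0 = 0)
((-4 + 2*(-5))*C)*v(-1) = ((-4 + 2*(-5))*0)*(-3*I) = ((-4 - 10)*0)*(-3*I) = (-14*0)*(-3*I) = 0*(-3*I) = 0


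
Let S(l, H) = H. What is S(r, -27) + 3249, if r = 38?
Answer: 3222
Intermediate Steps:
S(r, -27) + 3249 = -27 + 3249 = 3222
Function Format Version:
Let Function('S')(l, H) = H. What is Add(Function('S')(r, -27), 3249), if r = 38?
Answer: 3222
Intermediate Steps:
Add(Function('S')(r, -27), 3249) = Add(-27, 3249) = 3222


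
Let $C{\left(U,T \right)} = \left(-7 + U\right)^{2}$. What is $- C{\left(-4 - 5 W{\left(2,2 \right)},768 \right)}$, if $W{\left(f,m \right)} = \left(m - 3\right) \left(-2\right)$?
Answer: $-441$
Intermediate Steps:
$W{\left(f,m \right)} = 6 - 2 m$ ($W{\left(f,m \right)} = \left(-3 + m\right) \left(-2\right) = 6 - 2 m$)
$- C{\left(-4 - 5 W{\left(2,2 \right)},768 \right)} = - \left(-7 - \left(4 + 5 \left(6 - 4\right)\right)\right)^{2} = - \left(-7 - 14\right)^{2} = - \left(-21\right)^{2} = \left(-1\right) 441 = -441$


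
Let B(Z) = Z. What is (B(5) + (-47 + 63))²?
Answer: 441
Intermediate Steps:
(B(5) + (-47 + 63))² = (5 + (-47 + 63))² = (5 + 16)² = 21² = 441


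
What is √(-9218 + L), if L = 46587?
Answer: √37369 ≈ 193.31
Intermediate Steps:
√(-9218 + L) = √(-9218 + 46587) = √37369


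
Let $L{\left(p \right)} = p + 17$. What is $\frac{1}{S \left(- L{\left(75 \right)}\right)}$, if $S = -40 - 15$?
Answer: $\frac{1}{5060} \approx 0.00019763$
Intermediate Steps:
$L{\left(p \right)} = 17 + p$
$S = -55$ ($S = -40 - 15 = -55$)
$\frac{1}{S \left(- L{\left(75 \right)}\right)} = \frac{1}{\left(-55\right) \left(- (17 + 75)\right)} = \frac{1}{\left(-55\right) \left(\left(-1\right) 92\right)} = \frac{1}{\left(-55\right) \left(-92\right)} = \frac{1}{5060}$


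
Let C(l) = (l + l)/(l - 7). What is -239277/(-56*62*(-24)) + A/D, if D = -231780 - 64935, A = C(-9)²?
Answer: -7888575613/2747185280 ≈ -2.8715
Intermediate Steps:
C(l) = 2*l/(-7 + l) (C(l) = (2*l)/(-7 + l) = 2*l/(-7 + l))
A = 81/64 (A = (2*(-9)/(-7 - 9))² = (2*(-9)/(-16))² = (2*(-9)*(-1/16))² = (9/8)² = 81/64 ≈ 1.2656)
D = -296715
-239277/(-56*62*(-24)) + A/D = -239277/(-56*62*(-24)) + (81/64)/(-296715) = -239277/((-3472*(-24))) + (81/64)*(-1/296715) = -239277/83328 - 27/6329920 = -239277*1/83328 - 27/6329920 = -79759/27776 - 27/6329920 = -7888575613/2747185280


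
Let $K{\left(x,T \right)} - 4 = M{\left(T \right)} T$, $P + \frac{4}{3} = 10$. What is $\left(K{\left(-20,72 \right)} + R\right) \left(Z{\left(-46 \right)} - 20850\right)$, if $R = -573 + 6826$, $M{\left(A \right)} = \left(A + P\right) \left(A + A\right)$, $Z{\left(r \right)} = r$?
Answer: $-17607157664$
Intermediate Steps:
$P = \frac{26}{3}$ ($P = - \frac{4}{3} + 10 = \frac{26}{3} \approx 8.6667$)
$M{\left(A \right)} = 2 A \left(\frac{26}{3} + A\right)$ ($M{\left(A \right)} = \left(A + \frac{26}{3}\right) \left(A + A\right) = \left(\frac{26}{3} + A\right) 2 A = 2 A \left(\frac{26}{3} + A\right)$)
$K{\left(x,T \right)} = 4 + \frac{2 T^{2} \left(26 + 3 T\right)}{3}$ ($K{\left(x,T \right)} = 4 + \frac{2 T \left(26 + 3 T\right)}{3} T = 4 + \frac{2 T^{2} \left(26 + 3 T\right)}{3}$)
$R = 6253$
$\left(K{\left(-20,72 \right)} + R\right) \left(Z{\left(-46 \right)} - 20850\right) = \left(\left(4 + 72^{2} \left(\frac{52}{3} + 2 \cdot 72\right)\right) + 6253\right) \left(-46 - 20850\right) = \left(\left(4 + 5184 \left(\frac{52}{3} + 144\right)\right) + 6253\right) \left(-20896\right) = \left(\left(4 + 5184 \cdot \frac{484}{3}\right) + 6253\right) \left(-20896\right) = \left(\left(4 + 836352\right) + 6253\right) \left(-20896\right) = \left(836356 + 6253\right) \left(-20896\right) = 842609 \left(-20896\right) = -17607157664$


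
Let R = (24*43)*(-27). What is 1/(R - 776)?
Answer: -1/28640 ≈ -3.4916e-5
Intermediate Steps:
R = -27864 (R = 1032*(-27) = -27864)
1/(R - 776) = 1/(-27864 - 776) = 1/(-28640) = -1/28640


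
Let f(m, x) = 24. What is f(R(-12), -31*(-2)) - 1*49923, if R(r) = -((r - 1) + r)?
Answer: -49899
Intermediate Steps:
R(r) = 1 - 2*r (R(r) = -((-1 + r) + r) = -(-1 + 2*r) = 1 - 2*r)
f(R(-12), -31*(-2)) - 1*49923 = 24 - 1*49923 = 24 - 49923 = -49899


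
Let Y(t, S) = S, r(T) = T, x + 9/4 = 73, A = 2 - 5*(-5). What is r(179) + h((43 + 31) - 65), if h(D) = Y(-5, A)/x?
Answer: 50765/283 ≈ 179.38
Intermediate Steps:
A = 27 (A = 2 + 25 = 27)
x = 283/4 (x = -9/4 + 73 = 283/4 ≈ 70.750)
h(D) = 108/283 (h(D) = 27/(283/4) = 27*(4/283) = 108/283)
r(179) + h((43 + 31) - 65) = 179 + 108/283 = 50765/283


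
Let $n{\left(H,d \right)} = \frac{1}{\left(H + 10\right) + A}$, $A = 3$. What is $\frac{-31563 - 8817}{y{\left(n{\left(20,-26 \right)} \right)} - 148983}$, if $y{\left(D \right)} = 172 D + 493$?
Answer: $\frac{666270}{2449999} \approx 0.27195$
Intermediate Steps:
$n{\left(H,d \right)} = \frac{1}{13 + H}$ ($n{\left(H,d \right)} = \frac{1}{\left(H + 10\right) + 3} = \frac{1}{\left(10 + H\right) + 3} = \frac{1}{13 + H}$)
$y{\left(D \right)} = 493 + 172 D$
$\frac{-31563 - 8817}{y{\left(n{\left(20,-26 \right)} \right)} - 148983} = \frac{-31563 - 8817}{\left(493 + \frac{172}{13 + 20}\right) - 148983} = - \frac{40380}{\left(493 + \frac{172}{33}\right) - 148983} = - \frac{40380}{\frac{16441}{33} - 148983} = - \frac{40380}{- \frac{4899998}{33}} = \left(-40380\right) \left(- \frac{33}{4899998}\right) = \frac{666270}{2449999}$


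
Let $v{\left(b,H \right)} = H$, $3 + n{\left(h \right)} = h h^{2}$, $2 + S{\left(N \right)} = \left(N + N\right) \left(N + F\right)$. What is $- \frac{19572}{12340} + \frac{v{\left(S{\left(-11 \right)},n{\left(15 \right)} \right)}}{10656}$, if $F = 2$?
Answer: $- \frac{3478099}{2739480} \approx -1.2696$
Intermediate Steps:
$S{\left(N \right)} = -2 + 2 N \left(2 + N\right)$ ($S{\left(N \right)} = -2 + \left(N + N\right) \left(N + 2\right) = -2 + 2 N \left(2 + N\right)$)
$n{\left(h \right)} = -3 + h^{3}$ ($n{\left(h \right)} = -3 + h h^{2} = -3 + h^{3}$)
$- \frac{19572}{12340} + \frac{v{\left(S{\left(-11 \right)},n{\left(15 \right)} \right)}}{10656} = - \frac{19572}{12340} + \frac{-3 + 15^{3}}{10656} = \left(-19572\right) \frac{1}{12340} + \left(-3 + 3375\right) \frac{1}{10656} = - \frac{4893}{3085} + 3372 \cdot \frac{1}{10656} = - \frac{4893}{3085} + \frac{281}{888} = - \frac{3478099}{2739480}$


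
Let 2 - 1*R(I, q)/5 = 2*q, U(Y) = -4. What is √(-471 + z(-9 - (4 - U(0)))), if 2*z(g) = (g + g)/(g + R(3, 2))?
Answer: 10*I*√381/9 ≈ 21.688*I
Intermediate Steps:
R(I, q) = 10 - 10*q
z(g) = g/(-10 + g) (z(g) = ((g + g)/(g + (10 - 10*2)))/2 = ((2*g)/(g + (10 - 20)))/2 = ((2*g)/(g - 10))/2 = ((2*g)/(-10 + g))/2 = (2*g/(-10 + g))/2 = g/(-10 + g))
√(-471 + z(-9 - (4 - U(0)))) = √(-471 + (-9 - (4 - 1*(-4)))/(-10 + (-9 - (4 - 1*(-4))))) = √(-471 + (-9 - (4 + 4))/(-10 + (-9 - (4 + 4)))) = √(-471 + (-9 - 1*8)/(-10 + (-9 - 1*8))) = √(-471 + (-9 - 8)/(-10 + (-9 - 8))) = √(-471 - 17/(-10 - 17)) = √(-471 - 17/(-27)) = √(-471 - 17*(-1/27)) = √(-471 + 17/27) = √(-12700/27) = 10*I*√381/9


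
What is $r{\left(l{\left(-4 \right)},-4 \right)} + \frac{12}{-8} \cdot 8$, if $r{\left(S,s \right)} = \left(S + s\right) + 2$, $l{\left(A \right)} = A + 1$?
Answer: $-17$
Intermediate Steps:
$l{\left(A \right)} = 1 + A$
$r{\left(S,s \right)} = 2 + S + s$
$r{\left(l{\left(-4 \right)},-4 \right)} + \frac{12}{-8} \cdot 8 = \left(2 + \left(1 - 4\right) - 4\right) + \frac{12}{-8} \cdot 8 = \left(2 - 3 - 4\right) + 12 \left(- \frac{1}{8}\right) 8 = -5 - 12 = -17$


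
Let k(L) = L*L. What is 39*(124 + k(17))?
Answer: 16107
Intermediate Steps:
k(L) = L²
39*(124 + k(17)) = 39*(124 + 17²) = 39*(124 + 289) = 39*413 = 16107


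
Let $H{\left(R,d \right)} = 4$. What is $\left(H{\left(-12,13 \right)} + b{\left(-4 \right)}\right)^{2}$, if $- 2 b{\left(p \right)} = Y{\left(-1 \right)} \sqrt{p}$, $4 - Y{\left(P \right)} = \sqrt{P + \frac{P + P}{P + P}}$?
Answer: $- 32 i \approx - 32.0 i$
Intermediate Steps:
$Y{\left(P \right)} = 4 - \sqrt{1 + P}$ ($Y{\left(P \right)} = 4 - \sqrt{P + \frac{P + P}{P + P}} = 4 - \sqrt{P + \frac{2 P}{2 P}} = 4 - \sqrt{P + 2 P \frac{1}{2 P}} = 4 - \sqrt{P + 1} = 4 - \sqrt{1 + P}$)
$b{\left(p \right)} = - 2 \sqrt{p}$ ($b{\left(p \right)} = - \frac{\left(4 - \sqrt{1 - 1}\right) \sqrt{p}}{2} = - \frac{\left(4 - \sqrt{0}\right) \sqrt{p}}{2} = - \frac{\left(4 - 0\right) \sqrt{p}}{2} = - \frac{\left(4 + 0\right) \sqrt{p}}{2} = - \frac{4 \sqrt{p}}{2} = - 2 \sqrt{p}$)
$\left(H{\left(-12,13 \right)} + b{\left(-4 \right)}\right)^{2} = \left(4 - 2 \sqrt{-4}\right)^{2} = \left(4 - 2 \cdot 2 i\right)^{2} = \left(4 - 4 i\right)^{2}$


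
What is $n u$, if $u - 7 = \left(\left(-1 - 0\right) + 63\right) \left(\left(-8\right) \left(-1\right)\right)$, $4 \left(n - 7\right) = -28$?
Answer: $0$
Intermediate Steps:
$n = 0$ ($n = 7 + \frac{1}{4} \left(-28\right) = 7 - 7 = 0$)
$u = 503$ ($u = 7 + \left(\left(-1 - 0\right) + 63\right) \left(\left(-8\right) \left(-1\right)\right) = 7 + \left(\left(-1 + 0\right) + 63\right) 8 = 7 + \left(-1 + 63\right) 8 = 7 + 62 \cdot 8 = 7 + 496 = 503$)
$n u = 0 \cdot 503 = 0$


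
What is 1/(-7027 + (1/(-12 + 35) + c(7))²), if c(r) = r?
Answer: -529/3691039 ≈ -0.00014332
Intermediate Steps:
1/(-7027 + (1/(-12 + 35) + c(7))²) = 1/(-7027 + (1/(-12 + 35) + 7)²) = 1/(-7027 + (1/23 + 7)²) = 1/(-7027 + (162/23)²) = 1/(-7027 + 26244/529) = 1/(-3691039/529) = -529/3691039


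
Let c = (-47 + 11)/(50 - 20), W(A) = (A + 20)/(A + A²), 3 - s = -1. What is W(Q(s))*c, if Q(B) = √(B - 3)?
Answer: -63/5 ≈ -12.600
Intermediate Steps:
s = 4 (s = 3 - 1*(-1) = 3 + 1 = 4)
Q(B) = √(-3 + B)
W(A) = (20 + A)/(A + A²)
c = -6/5 (c = -36/30 = -36*1/30 = -6/5 ≈ -1.2000)
W(Q(s))*c = ((20 + √(-3 + 4))/((√(-3 + 4))*(1 + √(-3 + 4))))*(-6/5) = ((20 + √1)/((√1)*(1 + √1)))*(-6/5) = ((20 + 1)/(1*(1 + 1)))*(-6/5) = (1*21/2)*(-6/5) = (1*(½)*21)*(-6/5) = (21/2)*(-6/5) = -63/5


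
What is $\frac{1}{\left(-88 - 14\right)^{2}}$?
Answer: $\frac{1}{10404} \approx 9.6117 \cdot 10^{-5}$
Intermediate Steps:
$\frac{1}{\left(-88 - 14\right)^{2}} = \frac{1}{\left(-102\right)^{2}} = \frac{1}{10404}$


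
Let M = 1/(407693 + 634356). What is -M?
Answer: -1/1042049 ≈ -9.5965e-7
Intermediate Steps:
M = 1/1042049 ≈ 9.5965e-7
-M = -1*1/1042049 = -1/1042049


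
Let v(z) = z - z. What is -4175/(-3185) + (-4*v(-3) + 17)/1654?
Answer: 1391919/1053598 ≈ 1.3211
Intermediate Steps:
v(z) = 0
-4175/(-3185) + (-4*v(-3) + 17)/1654 = -4175/(-3185) + (-4*0 + 17)/1654 = -4175*(-1/3185) + (0 + 17)*(1/1654) = 835/637 + 17*(1/1654) = 835/637 + 17/1654 = 1391919/1053598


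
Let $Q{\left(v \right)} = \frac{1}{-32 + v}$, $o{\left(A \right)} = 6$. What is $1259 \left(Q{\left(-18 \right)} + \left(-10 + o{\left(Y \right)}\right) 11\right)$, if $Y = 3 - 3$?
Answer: $- \frac{2771059}{50} \approx -55421.0$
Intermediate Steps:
$Y = 0$ ($Y = 3 - 3 = 0$)
$1259 \left(Q{\left(-18 \right)} + \left(-10 + o{\left(Y \right)}\right) 11\right) = 1259 \left(\frac{1}{-32 - 18} + \left(-10 + 6\right) 11\right) = 1259 \left(\frac{1}{-50} - 44\right) = 1259 \left(- \frac{1}{50} - 44\right) = 1259 \left(- \frac{2201}{50}\right) = - \frac{2771059}{50}$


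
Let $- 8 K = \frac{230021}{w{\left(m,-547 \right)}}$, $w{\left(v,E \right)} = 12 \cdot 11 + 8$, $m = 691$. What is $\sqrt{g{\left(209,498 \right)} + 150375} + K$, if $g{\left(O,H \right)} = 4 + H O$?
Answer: $- \frac{230021}{1120} + \sqrt{254461} \approx 299.07$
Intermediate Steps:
$w{\left(v,E \right)} = 140$ ($w{\left(v,E \right)} = 132 + 8 = 140$)
$K = - \frac{230021}{1120}$ ($K = - \frac{230021 \cdot \frac{1}{140}}{8} = \left(- \frac{1}{8}\right) \frac{230021}{140} = - \frac{230021}{1120} \approx -205.38$)
$\sqrt{g{\left(209,498 \right)} + 150375} + K = \sqrt{\left(4 + 498 \cdot 209\right) + 150375} - \frac{230021}{1120} = \sqrt{\left(4 + 104082\right) + 150375} - \frac{230021}{1120} = \sqrt{104086 + 150375} - \frac{230021}{1120} = \sqrt{254461} - \frac{230021}{1120} = - \frac{230021}{1120} + \sqrt{254461}$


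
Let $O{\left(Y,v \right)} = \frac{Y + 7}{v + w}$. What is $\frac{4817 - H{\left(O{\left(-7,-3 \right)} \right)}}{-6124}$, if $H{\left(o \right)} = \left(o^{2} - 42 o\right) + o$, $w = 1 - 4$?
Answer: $- \frac{4817}{6124} \approx -0.78658$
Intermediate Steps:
$w = -3$
$O{\left(Y,v \right)} = \frac{7 + Y}{-3 + v}$ ($O{\left(Y,v \right)} = \frac{Y + 7}{v - 3} = \frac{7 + Y}{-3 + v}$)
$H{\left(o \right)} = o^{2} - 41 o$
$\frac{4817 - H{\left(O{\left(-7,-3 \right)} \right)}}{-6124} = \frac{4817 - \frac{7 - 7}{-3 - 3} \left(-41 + \frac{7 - 7}{-3 - 3}\right)}{-6124} = \left(4817 - \frac{1}{-6} \cdot 0 \left(-41 + \frac{1}{-6} \cdot 0\right)\right) \left(- \frac{1}{6124}\right) = \left(4817 - \left(- \frac{1}{6}\right) 0 \left(-41 - 0\right)\right) \left(- \frac{1}{6124}\right) = \left(4817 - 0 \left(-41 + 0\right)\right) \left(- \frac{1}{6124}\right) = \left(4817 - 0 \left(-41\right)\right) \left(- \frac{1}{6124}\right) = \left(4817 - 0\right) \left(- \frac{1}{6124}\right) = \left(4817 + 0\right) \left(- \frac{1}{6124}\right) = 4817 \left(- \frac{1}{6124}\right) = - \frac{4817}{6124}$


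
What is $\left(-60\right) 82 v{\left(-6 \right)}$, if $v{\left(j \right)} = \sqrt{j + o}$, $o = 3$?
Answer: $- 4920 i \sqrt{3} \approx - 8521.7 i$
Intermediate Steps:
$v{\left(j \right)} = \sqrt{3 + j}$ ($v{\left(j \right)} = \sqrt{j + 3} = \sqrt{3 + j}$)
$\left(-60\right) 82 v{\left(-6 \right)} = \left(-60\right) 82 \sqrt{3 - 6} = - 4920 \sqrt{-3} = - 4920 i \sqrt{3}$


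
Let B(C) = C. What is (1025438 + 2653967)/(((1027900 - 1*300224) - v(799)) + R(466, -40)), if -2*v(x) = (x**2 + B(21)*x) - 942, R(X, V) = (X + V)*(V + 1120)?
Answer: 735881/302975 ≈ 2.4289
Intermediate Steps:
R(X, V) = (1120 + V)*(V + X) (R(X, V) = (V + X)*(1120 + V) = (1120 + V)*(V + X))
v(x) = 471 - 21*x/2 - x**2/2 (v(x) = -((x**2 + 21*x) - 942)/2 = -(-942 + x**2 + 21*x)/2 = 471 - 21*x/2 - x**2/2)
(1025438 + 2653967)/(((1027900 - 1*300224) - v(799)) + R(466, -40)) = (1025438 + 2653967)/(((1027900 - 1*300224) - (471 - 21/2*799 - 1/2*799**2)) + ((-40)**2 + 1120*(-40) + 1120*466 - 40*466)) = 3679405/(((1027900 - 300224) - (471 - 16779/2 - 1/2*638401)) + (1600 - 44800 + 521920 - 18640)) = 3679405/((727676 - (471 - 16779/2 - 638401/2)) + 460080) = 3679405/((727676 - 1*(-327119)) + 460080) = 3679405/((727676 + 327119) + 460080) = 3679405/(1054795 + 460080) = 3679405/1514875 = 3679405*(1/1514875) = 735881/302975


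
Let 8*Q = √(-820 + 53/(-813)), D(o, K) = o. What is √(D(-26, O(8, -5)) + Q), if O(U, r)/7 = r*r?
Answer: √(-274963104 + 1626*I*√542037669)/3252 ≈ 0.35018 + 5.111*I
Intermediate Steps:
O(U, r) = 7*r² (O(U, r) = 7*(r*r) = 7*r²)
Q = I*√542037669/6504 (Q = √(-820 + 53/(-813))/8 = √(-820 + 53*(-1/813))/8 = √(-820 - 53/813)/8 = √(-666713/813)/8 = (I*√542037669/813)/8 = I*√542037669/6504 ≈ 3.5796*I)
√(D(-26, O(8, -5)) + Q) = √(-26 + I*√542037669/6504)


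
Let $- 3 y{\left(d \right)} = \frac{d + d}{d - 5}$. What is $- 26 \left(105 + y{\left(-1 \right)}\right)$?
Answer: $- \frac{24544}{9} \approx -2727.1$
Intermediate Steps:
$y{\left(d \right)} = - \frac{2 d}{3 \left(-5 + d\right)}$ ($y{\left(d \right)} = - \frac{\left(d + d\right) \frac{1}{d - 5}}{3} = - \frac{2 d \frac{1}{-5 + d}}{3} = - \frac{2 d}{3 \left(-5 + d\right)}$)
$- 26 \left(105 + y{\left(-1 \right)}\right) = - 26 \left(105 - - \frac{2}{-15 + 3 \left(-1\right)}\right) = - 26 \left(105 - - \frac{2}{-15 - 3}\right) = - 26 \left(105 - - \frac{2}{-18}\right) = - 26 \left(105 - \left(-2\right) \left(- \frac{1}{18}\right)\right) = - 26 \left(105 - \frac{1}{9}\right) = \left(-26\right) \frac{944}{9} = - \frac{24544}{9}$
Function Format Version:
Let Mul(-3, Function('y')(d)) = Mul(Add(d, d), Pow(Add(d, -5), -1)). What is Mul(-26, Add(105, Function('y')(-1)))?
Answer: Rational(-24544, 9) ≈ -2727.1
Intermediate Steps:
Function('y')(d) = Mul(Rational(-2, 3), d, Pow(Add(-5, d), -1)) (Function('y')(d) = Mul(Rational(-1, 3), Mul(Add(d, d), Pow(Add(d, -5), -1))) = Mul(Rational(-1, 3), Mul(Mul(2, d), Pow(Add(-5, d), -1))) = Mul(Rational(-1, 3), Mul(2, d, Pow(Add(-5, d), -1))) = Mul(Rational(-2, 3), d, Pow(Add(-5, d), -1)))
Mul(-26, Add(105, Function('y')(-1))) = Mul(-26, Add(105, Mul(-2, -1, Pow(Add(-15, Mul(3, -1)), -1)))) = Mul(-26, Add(105, Mul(-2, -1, Pow(Add(-15, -3), -1)))) = Mul(-26, Add(105, Mul(-2, -1, Pow(-18, -1)))) = Mul(-26, Add(105, Mul(-2, -1, Rational(-1, 18)))) = Mul(-26, Add(105, Rational(-1, 9))) = Mul(-26, Rational(944, 9)) = Rational(-24544, 9)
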